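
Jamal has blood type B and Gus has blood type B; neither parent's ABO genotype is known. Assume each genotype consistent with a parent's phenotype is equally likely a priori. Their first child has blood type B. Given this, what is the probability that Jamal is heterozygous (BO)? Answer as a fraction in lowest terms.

Possible genotypes: Jamal ∈ {BB, BO}; Gus ∈ {BB, BO}.
Weight each parental genotype pair by prior × P(type-B child):
  BB × BB: posterior weight 4/15.
  BB × BO: posterior weight 4/15.
  BO × BB: posterior weight 4/15.
  BO × BO: posterior weight 1/5.
Sum the posterior weight over pairs where Jamal is BO: 7/15.

7/15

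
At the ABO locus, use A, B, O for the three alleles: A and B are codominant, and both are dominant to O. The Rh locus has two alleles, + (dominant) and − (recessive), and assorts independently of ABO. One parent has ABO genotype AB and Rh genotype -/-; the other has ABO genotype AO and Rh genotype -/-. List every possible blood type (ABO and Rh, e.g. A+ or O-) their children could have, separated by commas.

A-, B-, AB-

Gametes from AB × AO give offspring ABO genotypes AA, AB, AO, BO, i.e. phenotypes A, B, AB.
Rh cross -/- × -/- → phenotypes Rh-.
Combining independently: A-, B-, AB-.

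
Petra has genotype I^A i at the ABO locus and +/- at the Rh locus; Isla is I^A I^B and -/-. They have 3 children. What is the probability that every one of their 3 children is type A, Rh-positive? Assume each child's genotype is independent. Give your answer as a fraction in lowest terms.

ABO cross I^A i × I^A I^B → 1/2 A, 1/4 B, 1/4 AB.
Rh cross +/- × -/- → 1/2 Rh+, 1/2 Rh-; so P(type A, Rh-positive) = 1/2 × 1/2 = 1/4 per child.
All 3 independent: (1/4)^3 = 1/64.

1/64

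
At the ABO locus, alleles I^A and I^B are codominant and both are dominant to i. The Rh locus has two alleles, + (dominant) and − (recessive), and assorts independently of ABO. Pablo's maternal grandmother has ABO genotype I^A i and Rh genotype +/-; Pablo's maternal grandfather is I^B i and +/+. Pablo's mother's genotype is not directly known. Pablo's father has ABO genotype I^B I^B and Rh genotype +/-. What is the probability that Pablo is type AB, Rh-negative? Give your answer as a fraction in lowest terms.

1/32

Pablo's mother's ABO genotype from I^A i × I^B i: 1/4 I^A I^B, 1/4 I^A i, 1/4 I^B i, 1/4 i i.
Crossing each possibility with the father I^B I^B and summing P(type AB): 1/4·1/2 + 1/4·1/2 + 1/4·0 + 1/4·0 = 1/4.
Similarly for Rh via the mother's Rh distribution: P(Rh-) = 1/8.
Independent loci: 1/4 × 1/8 = 1/32.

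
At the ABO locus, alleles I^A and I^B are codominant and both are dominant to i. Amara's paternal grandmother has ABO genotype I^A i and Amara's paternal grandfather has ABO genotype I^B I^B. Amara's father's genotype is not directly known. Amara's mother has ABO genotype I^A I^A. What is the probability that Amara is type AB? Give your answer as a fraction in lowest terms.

1/2

Amara's father's ABO genotype from I^A i × I^B I^B: 1/2 I^A I^B, 1/2 I^B i.
Crossing each possibility with the mother I^A I^A and summing P(type AB): 1/2·1/2 + 1/2·1/2 = 1/2.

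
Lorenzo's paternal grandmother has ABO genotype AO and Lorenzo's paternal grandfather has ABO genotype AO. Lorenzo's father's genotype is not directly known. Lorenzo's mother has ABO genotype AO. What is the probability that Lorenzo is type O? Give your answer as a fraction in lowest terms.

Lorenzo's father's ABO genotype from AO × AO: 1/4 AA, 1/2 AO, 1/4 OO.
Crossing each possibility with the mother AO and summing P(type O): 1/4·0 + 1/2·1/4 + 1/4·1/2 = 1/4.

1/4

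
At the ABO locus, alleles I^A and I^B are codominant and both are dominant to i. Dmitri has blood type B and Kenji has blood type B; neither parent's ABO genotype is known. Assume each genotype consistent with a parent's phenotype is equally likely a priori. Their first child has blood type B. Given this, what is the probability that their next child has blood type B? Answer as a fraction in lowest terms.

19/20

Possible genotypes: Dmitri ∈ {I^B I^B, I^B i}; Kenji ∈ {I^B I^B, I^B i}.
Weight each parental genotype pair by prior × P(type-B child):
  I^B I^B × I^B I^B: posterior weight 4/15; P(next child type B) = 1.
  I^B I^B × I^B i: posterior weight 4/15; P(next child type B) = 1.
  I^B i × I^B I^B: posterior weight 4/15; P(next child type B) = 1.
  I^B i × I^B i: posterior weight 1/5; P(next child type B) = 3/4.
Weighted sum = 19/20.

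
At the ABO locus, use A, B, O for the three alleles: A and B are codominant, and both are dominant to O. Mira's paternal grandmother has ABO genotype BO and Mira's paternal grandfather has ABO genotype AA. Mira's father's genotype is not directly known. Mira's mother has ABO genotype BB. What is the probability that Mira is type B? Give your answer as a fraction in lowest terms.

1/2

Mira's father's ABO genotype from BO × AA: 1/2 AB, 1/2 AO.
Crossing each possibility with the mother BB and summing P(type B): 1/2·1/2 + 1/2·1/2 = 1/2.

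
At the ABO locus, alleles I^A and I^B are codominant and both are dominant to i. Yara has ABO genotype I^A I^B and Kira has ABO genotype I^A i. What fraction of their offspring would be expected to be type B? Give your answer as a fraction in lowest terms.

ABO cross I^A I^B × I^A i → offspring phenotypes: 1/2 A, 1/4 B, 1/4 AB.
So P(type B) = 1/4.

1/4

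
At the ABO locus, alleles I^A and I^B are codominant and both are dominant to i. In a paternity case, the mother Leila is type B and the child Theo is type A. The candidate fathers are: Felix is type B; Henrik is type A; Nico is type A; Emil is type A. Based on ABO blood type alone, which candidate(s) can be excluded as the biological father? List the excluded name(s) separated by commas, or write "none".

Felix

A candidate is excluded only if no genotype consistent with his phenotype could produce a type A child with a type B mother.
Felix (type B): no genotype consistent with that phenotype can produce a type-A child with a type-B mother.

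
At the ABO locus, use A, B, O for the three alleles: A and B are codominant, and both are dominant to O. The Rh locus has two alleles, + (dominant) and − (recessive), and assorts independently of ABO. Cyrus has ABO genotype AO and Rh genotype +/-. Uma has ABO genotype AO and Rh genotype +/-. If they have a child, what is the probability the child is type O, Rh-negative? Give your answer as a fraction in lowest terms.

1/16

ABO cross AO × AO → offspring phenotypes: 1/4 O, 3/4 A.
Rh cross +/- × +/- → 3/4 Rh+, 1/4 Rh-.
Independent loci: P(type O, Rh-negative) = 1/4 × 1/4 = 1/16.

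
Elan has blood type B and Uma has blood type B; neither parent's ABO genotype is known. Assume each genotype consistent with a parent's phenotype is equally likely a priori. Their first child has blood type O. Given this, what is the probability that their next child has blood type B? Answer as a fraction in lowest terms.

3/4

Possible genotypes: Elan ∈ {BB, BO}; Uma ∈ {BB, BO}.
Weight each parental genotype pair by prior × P(type-O child):
  BO × BO: posterior weight 1; P(next child type B) = 3/4.
Weighted sum = 3/4.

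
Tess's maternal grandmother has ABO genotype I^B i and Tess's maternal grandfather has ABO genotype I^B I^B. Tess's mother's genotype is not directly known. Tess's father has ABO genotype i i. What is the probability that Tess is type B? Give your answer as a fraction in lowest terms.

3/4

Tess's mother's ABO genotype from I^B i × I^B I^B: 1/2 I^B I^B, 1/2 I^B i.
Crossing each possibility with the father i i and summing P(type B): 1/2·1 + 1/2·1/2 = 3/4.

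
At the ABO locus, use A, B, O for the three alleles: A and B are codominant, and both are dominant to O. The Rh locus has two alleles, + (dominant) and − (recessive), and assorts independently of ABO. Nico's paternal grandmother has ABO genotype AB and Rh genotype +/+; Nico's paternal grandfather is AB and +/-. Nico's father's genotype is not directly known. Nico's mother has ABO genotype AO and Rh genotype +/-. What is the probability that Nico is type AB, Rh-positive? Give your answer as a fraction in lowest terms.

7/32

Nico's father's ABO genotype from AB × AB: 1/4 AA, 1/2 AB, 1/4 BB.
Crossing each possibility with the mother AO and summing P(type AB): 1/4·0 + 1/2·1/4 + 1/4·1/2 = 1/4.
Similarly for Rh via the father's Rh distribution: P(Rh+) = 7/8.
Independent loci: 1/4 × 7/8 = 7/32.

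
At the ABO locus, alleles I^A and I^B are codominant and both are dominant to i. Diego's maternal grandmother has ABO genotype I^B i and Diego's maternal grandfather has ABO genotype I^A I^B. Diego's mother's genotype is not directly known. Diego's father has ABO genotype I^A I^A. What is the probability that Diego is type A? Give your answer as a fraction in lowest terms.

1/2

Diego's mother's ABO genotype from I^B i × I^A I^B: 1/4 I^A I^B, 1/4 I^A i, 1/4 I^B I^B, 1/4 I^B i.
Crossing each possibility with the father I^A I^A and summing P(type A): 1/4·1/2 + 1/4·1 + 1/4·0 + 1/4·1/2 = 1/2.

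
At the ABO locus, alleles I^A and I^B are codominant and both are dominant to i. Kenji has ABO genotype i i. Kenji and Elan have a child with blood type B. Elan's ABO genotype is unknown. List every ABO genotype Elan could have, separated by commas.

I^A I^B, I^B I^B, I^B i

For each candidate genotype of Elan, check whether crossing it with i i can produce every observed child phenotype.
  I^A I^A → possible child types {A} ✗
  I^A I^B → possible child types {A, B} ✓
  I^A i → possible child types {O, A} ✗
  I^B I^B → possible child types {B} ✓
  I^B i → possible child types {O, B} ✓
  i i → possible child types {O} ✗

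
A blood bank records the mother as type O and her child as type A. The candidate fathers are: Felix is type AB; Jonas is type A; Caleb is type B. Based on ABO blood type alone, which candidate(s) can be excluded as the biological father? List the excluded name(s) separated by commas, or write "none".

A candidate is excluded only if no genotype consistent with his phenotype could produce a type A child with a type O mother.
Caleb (type B): no genotype consistent with that phenotype can produce a type-A child with a type-O mother.

Caleb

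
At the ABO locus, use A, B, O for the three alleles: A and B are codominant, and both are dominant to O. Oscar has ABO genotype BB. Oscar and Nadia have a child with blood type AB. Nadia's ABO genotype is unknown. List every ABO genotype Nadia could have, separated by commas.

AA, AB, AO

For each candidate genotype of Nadia, check whether crossing it with BB can produce every observed child phenotype.
  AA → possible child types {AB} ✓
  AB → possible child types {B, AB} ✓
  AO → possible child types {B, AB} ✓
  BB → possible child types {B} ✗
  BO → possible child types {B} ✗
  OO → possible child types {B} ✗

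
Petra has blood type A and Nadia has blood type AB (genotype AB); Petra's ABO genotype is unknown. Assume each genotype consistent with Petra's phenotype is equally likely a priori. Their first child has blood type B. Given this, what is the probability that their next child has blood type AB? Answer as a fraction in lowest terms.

Possible genotypes: Petra ∈ {AA, AO}; Nadia ∈ {AB}.
Weight each parental genotype pair by prior × P(type-B child):
  AO × AB: posterior weight 1; P(next child type AB) = 1/4.
Weighted sum = 1/4.

1/4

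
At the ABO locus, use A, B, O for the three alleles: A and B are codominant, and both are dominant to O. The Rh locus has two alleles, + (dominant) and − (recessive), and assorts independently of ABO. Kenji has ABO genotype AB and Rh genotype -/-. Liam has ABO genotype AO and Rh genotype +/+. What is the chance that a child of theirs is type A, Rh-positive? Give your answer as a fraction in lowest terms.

ABO cross AB × AO → offspring phenotypes: 1/2 A, 1/4 B, 1/4 AB.
Rh cross -/- × +/+ → 1 Rh+.
Independent loci: P(type A, Rh-positive) = 1/2 × 1 = 1/2.

1/2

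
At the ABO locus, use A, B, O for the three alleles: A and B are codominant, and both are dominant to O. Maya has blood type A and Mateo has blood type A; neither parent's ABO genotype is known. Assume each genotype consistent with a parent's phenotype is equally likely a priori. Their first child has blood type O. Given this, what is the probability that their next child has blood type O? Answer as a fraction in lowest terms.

1/4

Possible genotypes: Maya ∈ {AA, AO}; Mateo ∈ {AA, AO}.
Weight each parental genotype pair by prior × P(type-O child):
  AO × AO: posterior weight 1; P(next child type O) = 1/4.
Weighted sum = 1/4.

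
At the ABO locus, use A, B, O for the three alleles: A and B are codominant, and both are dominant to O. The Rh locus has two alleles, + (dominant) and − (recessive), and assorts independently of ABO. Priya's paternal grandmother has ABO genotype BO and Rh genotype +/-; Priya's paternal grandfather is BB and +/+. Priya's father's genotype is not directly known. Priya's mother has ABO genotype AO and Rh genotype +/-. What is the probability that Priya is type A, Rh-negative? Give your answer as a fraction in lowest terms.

1/64

Priya's father's ABO genotype from BO × BB: 1/2 BB, 1/2 BO.
Crossing each possibility with the mother AO and summing P(type A): 1/2·0 + 1/2·1/4 = 1/8.
Similarly for Rh via the father's Rh distribution: P(Rh-) = 1/8.
Independent loci: 1/8 × 1/8 = 1/64.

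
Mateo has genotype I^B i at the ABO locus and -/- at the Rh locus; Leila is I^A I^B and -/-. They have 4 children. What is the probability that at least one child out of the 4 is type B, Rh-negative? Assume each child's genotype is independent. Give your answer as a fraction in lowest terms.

15/16

ABO cross I^B i × I^A I^B → 1/4 A, 1/2 B, 1/4 AB.
Rh cross -/- × -/- → 1 Rh-; so P(type B, Rh-negative) = 1/2 × 1 = 1/2 per child.
P(none) = (1/2)^4 = 1/16; P(at least one) = 1 − 1/16 = 15/16.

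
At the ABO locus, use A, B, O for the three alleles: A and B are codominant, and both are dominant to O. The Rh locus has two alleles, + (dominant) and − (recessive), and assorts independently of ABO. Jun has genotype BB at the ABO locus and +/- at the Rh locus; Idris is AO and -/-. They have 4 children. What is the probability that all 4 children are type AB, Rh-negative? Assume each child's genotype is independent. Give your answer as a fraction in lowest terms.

1/256

ABO cross BB × AO → 1/2 B, 1/2 AB.
Rh cross +/- × -/- → 1/2 Rh+, 1/2 Rh-; so P(type AB, Rh-negative) = 1/2 × 1/2 = 1/4 per child.
All 4 independent: (1/4)^4 = 1/256.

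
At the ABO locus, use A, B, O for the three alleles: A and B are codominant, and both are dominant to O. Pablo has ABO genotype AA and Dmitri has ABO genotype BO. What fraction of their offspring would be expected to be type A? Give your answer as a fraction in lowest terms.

ABO cross AA × BO → offspring phenotypes: 1/2 A, 1/2 AB.
So P(type A) = 1/2.

1/2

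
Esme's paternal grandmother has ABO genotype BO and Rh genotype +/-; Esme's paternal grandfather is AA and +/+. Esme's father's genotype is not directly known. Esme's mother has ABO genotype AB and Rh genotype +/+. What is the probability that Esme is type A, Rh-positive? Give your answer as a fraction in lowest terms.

3/8

Esme's father's ABO genotype from BO × AA: 1/2 AB, 1/2 AO.
Crossing each possibility with the mother AB and summing P(type A): 1/2·1/4 + 1/2·1/2 = 3/8.
Similarly for Rh via the father's Rh distribution: P(Rh+) = 1.
Independent loci: 3/8 × 1 = 3/8.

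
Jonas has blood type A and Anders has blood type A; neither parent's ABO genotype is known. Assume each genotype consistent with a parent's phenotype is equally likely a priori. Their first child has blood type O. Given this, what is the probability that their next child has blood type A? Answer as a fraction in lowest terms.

3/4

Possible genotypes: Jonas ∈ {AA, AO}; Anders ∈ {AA, AO}.
Weight each parental genotype pair by prior × P(type-O child):
  AO × AO: posterior weight 1; P(next child type A) = 3/4.
Weighted sum = 3/4.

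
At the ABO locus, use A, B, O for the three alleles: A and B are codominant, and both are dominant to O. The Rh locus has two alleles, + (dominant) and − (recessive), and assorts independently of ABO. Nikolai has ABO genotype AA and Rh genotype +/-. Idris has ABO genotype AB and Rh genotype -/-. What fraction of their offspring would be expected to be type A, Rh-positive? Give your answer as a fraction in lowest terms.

ABO cross AA × AB → offspring phenotypes: 1/2 A, 1/2 AB.
Rh cross +/- × -/- → 1/2 Rh+, 1/2 Rh-.
Independent loci: P(type A, Rh-positive) = 1/2 × 1/2 = 1/4.

1/4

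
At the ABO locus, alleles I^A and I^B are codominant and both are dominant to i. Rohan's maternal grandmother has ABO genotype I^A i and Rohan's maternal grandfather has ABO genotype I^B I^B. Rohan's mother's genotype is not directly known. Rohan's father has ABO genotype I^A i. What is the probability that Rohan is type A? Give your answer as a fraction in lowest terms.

Rohan's mother's ABO genotype from I^A i × I^B I^B: 1/2 I^A I^B, 1/2 I^B i.
Crossing each possibility with the father I^A i and summing P(type A): 1/2·1/2 + 1/2·1/4 = 3/8.

3/8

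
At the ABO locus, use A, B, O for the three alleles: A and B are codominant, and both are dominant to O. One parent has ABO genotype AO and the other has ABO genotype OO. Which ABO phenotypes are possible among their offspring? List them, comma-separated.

Gametes from AO × OO give offspring ABO genotypes AO, OO, i.e. phenotypes O, A.

O, A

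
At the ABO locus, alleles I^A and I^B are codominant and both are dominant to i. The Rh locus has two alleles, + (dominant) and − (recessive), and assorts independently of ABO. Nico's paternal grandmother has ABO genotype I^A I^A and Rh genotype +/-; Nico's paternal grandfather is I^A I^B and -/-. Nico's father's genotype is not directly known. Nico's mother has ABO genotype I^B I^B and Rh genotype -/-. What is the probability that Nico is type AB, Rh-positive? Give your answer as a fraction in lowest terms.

Nico's father's ABO genotype from I^A I^A × I^A I^B: 1/2 I^A I^A, 1/2 I^A I^B.
Crossing each possibility with the mother I^B I^B and summing P(type AB): 1/2·1 + 1/2·1/2 = 3/4.
Similarly for Rh via the father's Rh distribution: P(Rh+) = 1/4.
Independent loci: 3/4 × 1/4 = 3/16.

3/16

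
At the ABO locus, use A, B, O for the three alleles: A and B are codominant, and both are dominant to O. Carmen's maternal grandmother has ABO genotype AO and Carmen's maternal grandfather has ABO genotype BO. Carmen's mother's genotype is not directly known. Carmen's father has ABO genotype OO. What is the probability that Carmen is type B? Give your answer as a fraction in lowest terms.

1/4

Carmen's mother's ABO genotype from AO × BO: 1/4 AB, 1/4 AO, 1/4 BO, 1/4 OO.
Crossing each possibility with the father OO and summing P(type B): 1/4·1/2 + 1/4·0 + 1/4·1/2 + 1/4·0 = 1/4.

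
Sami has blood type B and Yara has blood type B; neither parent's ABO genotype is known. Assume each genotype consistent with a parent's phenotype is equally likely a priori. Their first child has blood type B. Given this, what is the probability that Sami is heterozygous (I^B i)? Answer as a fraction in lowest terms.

Possible genotypes: Sami ∈ {I^B I^B, I^B i}; Yara ∈ {I^B I^B, I^B i}.
Weight each parental genotype pair by prior × P(type-B child):
  I^B I^B × I^B I^B: posterior weight 4/15.
  I^B I^B × I^B i: posterior weight 4/15.
  I^B i × I^B I^B: posterior weight 4/15.
  I^B i × I^B i: posterior weight 1/5.
Sum the posterior weight over pairs where Sami is I^B i: 7/15.

7/15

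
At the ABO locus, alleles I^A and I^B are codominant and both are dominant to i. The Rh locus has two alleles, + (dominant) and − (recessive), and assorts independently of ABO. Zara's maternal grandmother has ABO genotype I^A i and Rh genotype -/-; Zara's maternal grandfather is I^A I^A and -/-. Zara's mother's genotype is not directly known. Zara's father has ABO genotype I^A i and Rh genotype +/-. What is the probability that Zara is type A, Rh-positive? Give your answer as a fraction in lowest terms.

7/16

Zara's mother's ABO genotype from I^A i × I^A I^A: 1/2 I^A I^A, 1/2 I^A i.
Crossing each possibility with the father I^A i and summing P(type A): 1/2·1 + 1/2·3/4 = 7/8.
Similarly for Rh via the mother's Rh distribution: P(Rh+) = 1/2.
Independent loci: 7/8 × 1/2 = 7/16.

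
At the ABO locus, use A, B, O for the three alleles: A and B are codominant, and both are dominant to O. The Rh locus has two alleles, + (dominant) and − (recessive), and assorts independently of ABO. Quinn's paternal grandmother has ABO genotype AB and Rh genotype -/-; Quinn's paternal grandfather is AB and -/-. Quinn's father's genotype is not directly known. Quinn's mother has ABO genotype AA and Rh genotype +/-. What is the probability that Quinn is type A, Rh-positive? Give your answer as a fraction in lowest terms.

1/4

Quinn's father's ABO genotype from AB × AB: 1/4 AA, 1/2 AB, 1/4 BB.
Crossing each possibility with the mother AA and summing P(type A): 1/4·1 + 1/2·1/2 + 1/4·0 = 1/2.
Similarly for Rh via the father's Rh distribution: P(Rh+) = 1/2.
Independent loci: 1/2 × 1/2 = 1/4.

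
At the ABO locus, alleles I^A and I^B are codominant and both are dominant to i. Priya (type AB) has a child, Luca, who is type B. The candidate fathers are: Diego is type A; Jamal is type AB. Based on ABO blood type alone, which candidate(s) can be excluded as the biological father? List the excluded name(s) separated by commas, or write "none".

A candidate is excluded only if no genotype consistent with his phenotype could produce a type B child with a type AB mother.
Every candidate has at least one consistent genotype combination, so none can be excluded.

none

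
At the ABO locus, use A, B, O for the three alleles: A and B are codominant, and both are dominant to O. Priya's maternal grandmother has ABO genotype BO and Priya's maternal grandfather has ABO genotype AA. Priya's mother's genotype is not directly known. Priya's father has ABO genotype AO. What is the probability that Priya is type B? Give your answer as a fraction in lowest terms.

Priya's mother's ABO genotype from BO × AA: 1/2 AB, 1/2 AO.
Crossing each possibility with the father AO and summing P(type B): 1/2·1/4 + 1/2·0 = 1/8.

1/8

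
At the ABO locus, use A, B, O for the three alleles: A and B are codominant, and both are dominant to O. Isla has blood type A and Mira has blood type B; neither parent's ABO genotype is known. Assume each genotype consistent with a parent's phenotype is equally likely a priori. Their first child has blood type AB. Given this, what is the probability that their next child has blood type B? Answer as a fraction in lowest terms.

5/36

Possible genotypes: Isla ∈ {AA, AO}; Mira ∈ {BB, BO}.
Weight each parental genotype pair by prior × P(type-AB child):
  AA × BB: posterior weight 4/9; P(next child type B) = 0.
  AA × BO: posterior weight 2/9; P(next child type B) = 0.
  AO × BB: posterior weight 2/9; P(next child type B) = 1/2.
  AO × BO: posterior weight 1/9; P(next child type B) = 1/4.
Weighted sum = 5/36.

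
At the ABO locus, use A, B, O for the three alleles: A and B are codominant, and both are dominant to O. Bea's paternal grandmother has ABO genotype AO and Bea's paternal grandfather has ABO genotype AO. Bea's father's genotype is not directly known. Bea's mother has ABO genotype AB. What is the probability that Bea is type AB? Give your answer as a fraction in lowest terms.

1/4

Bea's father's ABO genotype from AO × AO: 1/4 AA, 1/2 AO, 1/4 OO.
Crossing each possibility with the mother AB and summing P(type AB): 1/4·1/2 + 1/2·1/4 + 1/4·0 = 1/4.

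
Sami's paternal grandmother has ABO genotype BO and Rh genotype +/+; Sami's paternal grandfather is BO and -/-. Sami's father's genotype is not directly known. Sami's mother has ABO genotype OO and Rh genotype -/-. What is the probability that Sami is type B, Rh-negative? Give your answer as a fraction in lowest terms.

Sami's father's ABO genotype from BO × BO: 1/4 BB, 1/2 BO, 1/4 OO.
Crossing each possibility with the mother OO and summing P(type B): 1/4·1 + 1/2·1/2 + 1/4·0 = 1/2.
Similarly for Rh via the father's Rh distribution: P(Rh-) = 1/2.
Independent loci: 1/2 × 1/2 = 1/4.

1/4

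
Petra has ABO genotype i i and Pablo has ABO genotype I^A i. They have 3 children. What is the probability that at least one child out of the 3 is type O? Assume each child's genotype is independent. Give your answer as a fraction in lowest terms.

ABO cross i i × I^A i → 1/2 O, 1/2 A.
So P(type O) = 1/2 per child.
P(none) = (1/2)^3 = 1/8; P(at least one) = 1 − 1/8 = 7/8.

7/8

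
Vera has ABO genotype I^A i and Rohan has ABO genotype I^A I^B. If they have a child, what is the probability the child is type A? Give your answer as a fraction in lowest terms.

ABO cross I^A i × I^A I^B → offspring phenotypes: 1/2 A, 1/4 B, 1/4 AB.
So P(type A) = 1/2.

1/2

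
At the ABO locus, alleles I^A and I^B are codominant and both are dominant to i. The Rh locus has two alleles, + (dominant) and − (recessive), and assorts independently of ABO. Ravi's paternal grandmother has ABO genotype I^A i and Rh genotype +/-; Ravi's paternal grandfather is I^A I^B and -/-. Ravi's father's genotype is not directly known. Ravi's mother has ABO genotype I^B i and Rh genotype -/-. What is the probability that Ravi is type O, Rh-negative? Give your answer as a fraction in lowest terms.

Ravi's father's ABO genotype from I^A i × I^A I^B: 1/4 I^A I^A, 1/4 I^A I^B, 1/4 I^A i, 1/4 I^B i.
Crossing each possibility with the mother I^B i and summing P(type O): 1/4·0 + 1/4·0 + 1/4·1/4 + 1/4·1/4 = 1/8.
Similarly for Rh via the father's Rh distribution: P(Rh-) = 3/4.
Independent loci: 1/8 × 3/4 = 3/32.

3/32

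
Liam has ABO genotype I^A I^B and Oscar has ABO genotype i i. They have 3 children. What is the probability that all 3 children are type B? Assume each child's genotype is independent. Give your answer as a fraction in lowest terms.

1/8

ABO cross I^A I^B × i i → 1/2 A, 1/2 B.
So P(type B) = 1/2 per child.
All 3 independent: (1/2)^3 = 1/8.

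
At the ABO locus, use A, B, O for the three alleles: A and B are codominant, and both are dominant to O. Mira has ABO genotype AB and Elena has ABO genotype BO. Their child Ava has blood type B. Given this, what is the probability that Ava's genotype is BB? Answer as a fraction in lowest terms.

1/2

Cross AB × BO → 1/4 AB, 1/4 AO, 1/4 BB, 1/4 BO.
Type-B genotypes among offspring: BB (1/4), BO (1/4); total 1/2.
P(BB | type B) = (1/4) / (1/2) = 1/2.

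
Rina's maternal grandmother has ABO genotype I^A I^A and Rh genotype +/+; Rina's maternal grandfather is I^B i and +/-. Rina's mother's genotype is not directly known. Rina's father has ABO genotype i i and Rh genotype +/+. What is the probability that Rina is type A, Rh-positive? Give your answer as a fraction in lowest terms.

1/2

Rina's mother's ABO genotype from I^A I^A × I^B i: 1/2 I^A I^B, 1/2 I^A i.
Crossing each possibility with the father i i and summing P(type A): 1/2·1/2 + 1/2·1/2 = 1/2.
Similarly for Rh via the mother's Rh distribution: P(Rh+) = 1.
Independent loci: 1/2 × 1 = 1/2.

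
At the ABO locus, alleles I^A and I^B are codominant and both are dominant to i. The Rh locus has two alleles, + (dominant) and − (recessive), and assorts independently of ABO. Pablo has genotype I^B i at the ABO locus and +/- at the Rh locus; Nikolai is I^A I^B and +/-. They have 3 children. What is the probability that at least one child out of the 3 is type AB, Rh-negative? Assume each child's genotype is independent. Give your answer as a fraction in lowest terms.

721/4096

ABO cross I^B i × I^A I^B → 1/4 A, 1/2 B, 1/4 AB.
Rh cross +/- × +/- → 3/4 Rh+, 1/4 Rh-; so P(type AB, Rh-negative) = 1/4 × 1/4 = 1/16 per child.
P(none) = (15/16)^3 = 3375/4096; P(at least one) = 1 − 3375/4096 = 721/4096.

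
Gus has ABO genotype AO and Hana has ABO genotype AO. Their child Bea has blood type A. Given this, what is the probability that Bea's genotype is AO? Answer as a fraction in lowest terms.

2/3

Cross AO × AO → 1/4 AA, 1/2 AO, 1/4 OO.
Type-A genotypes among offspring: AA (1/4), AO (1/2); total 3/4.
P(AO | type A) = (1/2) / (3/4) = 2/3.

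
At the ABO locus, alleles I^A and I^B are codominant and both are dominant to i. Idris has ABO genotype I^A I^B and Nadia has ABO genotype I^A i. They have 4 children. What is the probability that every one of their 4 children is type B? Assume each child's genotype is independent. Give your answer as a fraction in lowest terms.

ABO cross I^A I^B × I^A i → 1/2 A, 1/4 B, 1/4 AB.
So P(type B) = 1/4 per child.
All 4 independent: (1/4)^4 = 1/256.

1/256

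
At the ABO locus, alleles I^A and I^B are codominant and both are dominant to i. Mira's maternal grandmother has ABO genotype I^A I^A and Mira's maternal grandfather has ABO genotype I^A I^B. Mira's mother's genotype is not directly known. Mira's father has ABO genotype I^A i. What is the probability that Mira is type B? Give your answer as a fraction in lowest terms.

1/8

Mira's mother's ABO genotype from I^A I^A × I^A I^B: 1/2 I^A I^A, 1/2 I^A I^B.
Crossing each possibility with the father I^A i and summing P(type B): 1/2·0 + 1/2·1/4 = 1/8.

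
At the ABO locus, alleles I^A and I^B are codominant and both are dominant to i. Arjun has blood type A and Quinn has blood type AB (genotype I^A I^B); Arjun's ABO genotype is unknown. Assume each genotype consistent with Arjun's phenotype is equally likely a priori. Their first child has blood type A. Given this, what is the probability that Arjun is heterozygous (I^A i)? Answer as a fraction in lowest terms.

Possible genotypes: Arjun ∈ {I^A I^A, I^A i}; Quinn ∈ {I^A I^B}.
Weight each parental genotype pair by prior × P(type-A child):
  I^A I^A × I^A I^B: posterior weight 1/2.
  I^A i × I^A I^B: posterior weight 1/2.
Sum the posterior weight over pairs where Arjun is I^A i: 1/2.

1/2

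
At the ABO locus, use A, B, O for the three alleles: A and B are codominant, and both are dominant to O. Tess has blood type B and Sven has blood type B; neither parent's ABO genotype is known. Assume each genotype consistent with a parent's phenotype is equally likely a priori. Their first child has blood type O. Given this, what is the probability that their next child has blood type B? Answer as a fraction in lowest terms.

3/4

Possible genotypes: Tess ∈ {BB, BO}; Sven ∈ {BB, BO}.
Weight each parental genotype pair by prior × P(type-O child):
  BO × BO: posterior weight 1; P(next child type B) = 3/4.
Weighted sum = 3/4.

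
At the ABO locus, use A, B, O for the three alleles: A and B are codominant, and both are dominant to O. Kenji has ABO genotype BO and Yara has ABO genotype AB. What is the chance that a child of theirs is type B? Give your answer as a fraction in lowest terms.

1/2

ABO cross BO × AB → offspring phenotypes: 1/4 A, 1/2 B, 1/4 AB.
So P(type B) = 1/2.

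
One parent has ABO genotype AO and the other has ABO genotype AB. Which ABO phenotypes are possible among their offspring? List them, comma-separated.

A, B, AB

Gametes from AO × AB give offspring ABO genotypes AA, AB, AO, BO, i.e. phenotypes A, B, AB.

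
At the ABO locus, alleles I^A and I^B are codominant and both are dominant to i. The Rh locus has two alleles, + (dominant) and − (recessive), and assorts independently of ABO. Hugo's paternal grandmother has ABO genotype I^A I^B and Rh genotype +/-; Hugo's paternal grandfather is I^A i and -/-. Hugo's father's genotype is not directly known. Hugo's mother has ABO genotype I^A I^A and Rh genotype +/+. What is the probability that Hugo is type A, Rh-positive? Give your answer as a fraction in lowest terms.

3/4

Hugo's father's ABO genotype from I^A I^B × I^A i: 1/4 I^A I^A, 1/4 I^A I^B, 1/4 I^A i, 1/4 I^B i.
Crossing each possibility with the mother I^A I^A and summing P(type A): 1/4·1 + 1/4·1/2 + 1/4·1 + 1/4·1/2 = 3/4.
Similarly for Rh via the father's Rh distribution: P(Rh+) = 1.
Independent loci: 3/4 × 1 = 3/4.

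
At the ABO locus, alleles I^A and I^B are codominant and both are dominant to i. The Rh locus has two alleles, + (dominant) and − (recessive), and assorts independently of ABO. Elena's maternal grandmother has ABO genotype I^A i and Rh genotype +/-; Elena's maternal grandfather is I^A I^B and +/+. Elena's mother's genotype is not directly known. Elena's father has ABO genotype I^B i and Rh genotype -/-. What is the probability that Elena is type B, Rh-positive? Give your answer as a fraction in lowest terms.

9/32

Elena's mother's ABO genotype from I^A i × I^A I^B: 1/4 I^A I^A, 1/4 I^A I^B, 1/4 I^A i, 1/4 I^B i.
Crossing each possibility with the father I^B i and summing P(type B): 1/4·0 + 1/4·1/2 + 1/4·1/4 + 1/4·3/4 = 3/8.
Similarly for Rh via the mother's Rh distribution: P(Rh+) = 3/4.
Independent loci: 3/8 × 3/4 = 9/32.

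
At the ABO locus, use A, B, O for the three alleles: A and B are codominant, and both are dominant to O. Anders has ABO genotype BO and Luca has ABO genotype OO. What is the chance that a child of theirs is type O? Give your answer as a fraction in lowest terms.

1/2

ABO cross BO × OO → offspring phenotypes: 1/2 O, 1/2 B.
So P(type O) = 1/2.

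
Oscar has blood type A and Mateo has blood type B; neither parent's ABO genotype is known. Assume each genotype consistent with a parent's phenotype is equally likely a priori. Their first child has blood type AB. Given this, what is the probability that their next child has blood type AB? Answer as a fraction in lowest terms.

25/36

Possible genotypes: Oscar ∈ {AA, AO}; Mateo ∈ {BB, BO}.
Weight each parental genotype pair by prior × P(type-AB child):
  AA × BB: posterior weight 4/9; P(next child type AB) = 1.
  AA × BO: posterior weight 2/9; P(next child type AB) = 1/2.
  AO × BB: posterior weight 2/9; P(next child type AB) = 1/2.
  AO × BO: posterior weight 1/9; P(next child type AB) = 1/4.
Weighted sum = 25/36.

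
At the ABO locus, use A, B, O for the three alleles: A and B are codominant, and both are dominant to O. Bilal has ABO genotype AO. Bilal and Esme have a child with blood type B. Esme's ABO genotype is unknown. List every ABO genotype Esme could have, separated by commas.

For each candidate genotype of Esme, check whether crossing it with AO can produce every observed child phenotype.
  AA → possible child types {A} ✗
  AB → possible child types {A, B, AB} ✓
  AO → possible child types {O, A} ✗
  BB → possible child types {B, AB} ✓
  BO → possible child types {O, A, B, AB} ✓
  OO → possible child types {O, A} ✗

AB, BB, BO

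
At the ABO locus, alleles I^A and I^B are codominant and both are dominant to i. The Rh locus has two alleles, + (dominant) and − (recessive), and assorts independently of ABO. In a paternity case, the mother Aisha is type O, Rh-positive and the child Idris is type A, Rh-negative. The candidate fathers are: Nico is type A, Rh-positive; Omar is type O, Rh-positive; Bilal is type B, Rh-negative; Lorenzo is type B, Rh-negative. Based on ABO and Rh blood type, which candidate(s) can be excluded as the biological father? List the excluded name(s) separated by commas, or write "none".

A candidate is excluded only if no genotype consistent with his phenotype could produce a type A, Rh-negative child with a type O, Rh-positive mother.
Omar (type O, Rh+): no genotype consistent with that phenotype can produce a type-A Rh- child with a type-O mother.
Bilal (type B, Rh-): no genotype consistent with that phenotype can produce a type-A Rh- child with a type-O mother.
Lorenzo (type B, Rh-): no genotype consistent with that phenotype can produce a type-A Rh- child with a type-O mother.

Omar, Bilal, Lorenzo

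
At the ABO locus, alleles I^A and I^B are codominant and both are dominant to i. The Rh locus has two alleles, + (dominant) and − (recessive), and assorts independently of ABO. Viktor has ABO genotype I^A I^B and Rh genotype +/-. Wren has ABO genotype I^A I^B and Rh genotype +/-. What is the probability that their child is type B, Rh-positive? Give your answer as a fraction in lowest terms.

ABO cross I^A I^B × I^A I^B → offspring phenotypes: 1/4 A, 1/4 B, 1/2 AB.
Rh cross +/- × +/- → 3/4 Rh+, 1/4 Rh-.
Independent loci: P(type B, Rh-positive) = 1/4 × 3/4 = 3/16.

3/16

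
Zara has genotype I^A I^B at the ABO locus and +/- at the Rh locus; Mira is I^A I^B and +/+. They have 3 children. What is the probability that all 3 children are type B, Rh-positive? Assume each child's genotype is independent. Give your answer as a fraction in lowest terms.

ABO cross I^A I^B × I^A I^B → 1/4 A, 1/4 B, 1/2 AB.
Rh cross +/- × +/+ → 1 Rh+; so P(type B, Rh-positive) = 1/4 × 1 = 1/4 per child.
All 3 independent: (1/4)^3 = 1/64.

1/64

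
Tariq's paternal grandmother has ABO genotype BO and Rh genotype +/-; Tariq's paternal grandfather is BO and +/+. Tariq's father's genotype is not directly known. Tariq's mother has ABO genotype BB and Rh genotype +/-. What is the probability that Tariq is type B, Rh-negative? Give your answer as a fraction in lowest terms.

Tariq's father's ABO genotype from BO × BO: 1/4 BB, 1/2 BO, 1/4 OO.
Crossing each possibility with the mother BB and summing P(type B): 1/4·1 + 1/2·1 + 1/4·1 = 1.
Similarly for Rh via the father's Rh distribution: P(Rh-) = 1/8.
Independent loci: 1 × 1/8 = 1/8.

1/8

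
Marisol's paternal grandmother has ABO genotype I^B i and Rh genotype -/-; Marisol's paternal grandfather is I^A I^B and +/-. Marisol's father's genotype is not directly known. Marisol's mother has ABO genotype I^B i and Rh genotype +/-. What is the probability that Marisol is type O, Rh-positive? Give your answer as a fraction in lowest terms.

Marisol's father's ABO genotype from I^B i × I^A I^B: 1/4 I^A I^B, 1/4 I^A i, 1/4 I^B I^B, 1/4 I^B i.
Crossing each possibility with the mother I^B i and summing P(type O): 1/4·0 + 1/4·1/4 + 1/4·0 + 1/4·1/4 = 1/8.
Similarly for Rh via the father's Rh distribution: P(Rh+) = 5/8.
Independent loci: 1/8 × 5/8 = 5/64.

5/64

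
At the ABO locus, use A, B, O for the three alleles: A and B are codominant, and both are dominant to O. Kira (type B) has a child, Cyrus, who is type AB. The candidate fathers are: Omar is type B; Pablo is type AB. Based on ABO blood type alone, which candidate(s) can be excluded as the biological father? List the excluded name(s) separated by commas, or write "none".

Omar

A candidate is excluded only if no genotype consistent with his phenotype could produce a type AB child with a type B mother.
Omar (type B): no genotype consistent with that phenotype can produce a type-AB child with a type-B mother.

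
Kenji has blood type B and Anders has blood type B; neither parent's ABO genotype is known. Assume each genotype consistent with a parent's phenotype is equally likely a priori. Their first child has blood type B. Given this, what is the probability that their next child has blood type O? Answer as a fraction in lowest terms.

Possible genotypes: Kenji ∈ {I^B I^B, I^B i}; Anders ∈ {I^B I^B, I^B i}.
Weight each parental genotype pair by prior × P(type-B child):
  I^B I^B × I^B I^B: posterior weight 4/15; P(next child type O) = 0.
  I^B I^B × I^B i: posterior weight 4/15; P(next child type O) = 0.
  I^B i × I^B I^B: posterior weight 4/15; P(next child type O) = 0.
  I^B i × I^B i: posterior weight 1/5; P(next child type O) = 1/4.
Weighted sum = 1/20.

1/20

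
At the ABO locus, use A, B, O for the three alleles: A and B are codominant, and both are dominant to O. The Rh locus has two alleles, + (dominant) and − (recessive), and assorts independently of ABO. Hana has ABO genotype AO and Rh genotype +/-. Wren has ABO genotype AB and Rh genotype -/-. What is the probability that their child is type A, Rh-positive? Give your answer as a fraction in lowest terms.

1/4

ABO cross AO × AB → offspring phenotypes: 1/2 A, 1/4 B, 1/4 AB.
Rh cross +/- × -/- → 1/2 Rh+, 1/2 Rh-.
Independent loci: P(type A, Rh-positive) = 1/2 × 1/2 = 1/4.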